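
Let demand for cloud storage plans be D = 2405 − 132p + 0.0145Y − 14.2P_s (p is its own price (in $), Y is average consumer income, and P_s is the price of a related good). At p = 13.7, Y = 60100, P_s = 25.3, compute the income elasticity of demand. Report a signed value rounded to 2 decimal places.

At the given values, D = 2405 − 132(13.7) + 0.0145(60100) − 14.2(25.3) = 1108.79.
∂D/∂Y = 0.0145.
E = (0.0145) × (60100/1108.79) = 0.7859…

0.79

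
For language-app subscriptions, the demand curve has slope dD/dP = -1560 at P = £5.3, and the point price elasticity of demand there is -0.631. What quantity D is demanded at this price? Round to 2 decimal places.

13103.01

Ed = (dD/dP)·(P/D) ⇒ D = (dD/dP)·P/Ed = (-1560)·5.3/(-0.631) = 13103.0110…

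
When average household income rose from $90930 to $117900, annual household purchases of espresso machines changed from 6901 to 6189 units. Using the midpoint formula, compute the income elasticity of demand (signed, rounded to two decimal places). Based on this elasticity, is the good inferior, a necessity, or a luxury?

%ΔQ = (6189 − 6901)/[( 6901 + 6189)/2] = -712/6545 = -0.108785…
%ΔIncome = (117900 − 90930)/[( 90930 + 117900)/2] = 26970/104415 = 0.258296…
E_income = (-712/6545) / (26970/104415) = -0.4211…
E_income < 0 ⇒ inferior good.

-0.42; inferior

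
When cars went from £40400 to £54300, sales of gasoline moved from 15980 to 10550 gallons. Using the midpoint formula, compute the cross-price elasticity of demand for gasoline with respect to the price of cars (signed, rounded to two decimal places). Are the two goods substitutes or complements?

%ΔQ_{gasoline} = (10550 − 15980)/avg = -5430/13265 = -0.409347…
%ΔP_{cars} = (54300 − 40400)/avg = 13900/47350 = 0.293558…
E_cross = (-5430/13265) / (13900/47350) = -1.3944…
E_cross < 0 ⇒ the goods are complements.

-1.39; complements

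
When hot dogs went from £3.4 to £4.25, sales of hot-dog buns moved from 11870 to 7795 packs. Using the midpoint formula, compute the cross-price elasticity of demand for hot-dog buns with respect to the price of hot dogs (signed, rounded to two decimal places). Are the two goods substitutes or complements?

-1.86; complements

%ΔQ_{hot-dog buns} = (7795 − 11870)/avg = -4075/9832.5 = -0.414441…
%ΔP_{hot dogs} = (4.25 − 3.4)/avg = 0.85/3.825 = 0.222222…
E_cross = (-4075/9832.5) / (0.85/3.825) = -1.8649…
E_cross < 0 ⇒ the goods are complements.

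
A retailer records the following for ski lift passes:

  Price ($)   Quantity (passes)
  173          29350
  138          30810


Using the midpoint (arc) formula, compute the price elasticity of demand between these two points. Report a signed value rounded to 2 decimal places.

-0.22

%ΔQ = (30810 − 29350) / [(29350 + 30810)/2] = 1460/30080 = 0.048537…
%ΔP = (138 − 173) / [(173 + 138)/2] = -35/155.5 = -0.225080…
Arc Ed = %ΔQ / %ΔP = (1460/30080) / (-35/155.5) = -0.2156…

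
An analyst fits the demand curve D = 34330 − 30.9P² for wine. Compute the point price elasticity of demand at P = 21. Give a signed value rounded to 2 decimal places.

dD/dP = −2·30.9·P = -1297.8. At P = 21, D = 20703.1.
Ed = (dD/dP)·(P/D) = (-1297.8) × (21/20703.1) = -1.3164…

-1.32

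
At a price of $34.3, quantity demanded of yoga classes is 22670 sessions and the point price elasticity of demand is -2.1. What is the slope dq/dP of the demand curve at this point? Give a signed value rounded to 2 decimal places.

-1387.96

Ed = (dq/dP)·(P/q) ⇒ dq/dP = Ed·q/P = (-2.1)·22670/34.3 = -1387.9591…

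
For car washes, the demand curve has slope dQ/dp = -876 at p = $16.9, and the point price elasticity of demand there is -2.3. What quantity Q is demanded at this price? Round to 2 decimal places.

6436.70

Ed = (dQ/dp)·(p/Q) ⇒ Q = (dQ/dp)·p/Ed = (-876)·16.9/(-2.3) = 6436.6956…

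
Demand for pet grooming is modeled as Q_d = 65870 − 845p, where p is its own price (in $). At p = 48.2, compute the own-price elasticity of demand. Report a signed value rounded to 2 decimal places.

-1.62

At the given values, Q_d = 65870 − 845(48.2) = 25141.
∂Q_d/∂p = −845.
E = (-845) × (48.2/25141) = -1.6200…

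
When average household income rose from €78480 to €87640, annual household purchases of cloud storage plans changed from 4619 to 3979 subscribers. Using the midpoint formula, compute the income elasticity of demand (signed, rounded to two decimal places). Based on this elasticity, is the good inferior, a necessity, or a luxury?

%ΔQ = (3979 − 4619)/[( 4619 + 3979)/2] = -640/4299 = -0.148871…
%ΔIncome = (87640 − 78480)/[( 78480 + 87640)/2] = 9160/83060 = 0.110281…
E_income = (-640/4299) / (9160/83060) = -1.3499…
E_income < 0 ⇒ inferior good.

-1.35; inferior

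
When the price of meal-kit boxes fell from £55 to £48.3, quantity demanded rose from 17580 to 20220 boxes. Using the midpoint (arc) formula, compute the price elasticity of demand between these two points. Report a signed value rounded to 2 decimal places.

-1.08

%ΔQ = (20220 − 17580) / [(17580 + 20220)/2] = 2640/18900 = 0.139682…
%ΔP = (48.3 − 55) / [(55 + 48.3)/2] = -6.7/51.65 = -0.129719…
Arc Ed = %ΔQ / %ΔP = (2640/18900) / (-6.7/51.65) = -1.0768…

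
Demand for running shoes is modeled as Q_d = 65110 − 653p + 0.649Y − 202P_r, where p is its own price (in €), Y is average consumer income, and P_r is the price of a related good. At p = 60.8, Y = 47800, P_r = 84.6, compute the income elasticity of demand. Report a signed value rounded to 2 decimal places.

At the given values, Q_d = 65110 − 653(60.8) + 0.649(47800) − 202(84.6) = 39340.6.
∂Q_d/∂Y = 0.649.
E = (0.649) × (47800/39340.6) = 0.7885…

0.79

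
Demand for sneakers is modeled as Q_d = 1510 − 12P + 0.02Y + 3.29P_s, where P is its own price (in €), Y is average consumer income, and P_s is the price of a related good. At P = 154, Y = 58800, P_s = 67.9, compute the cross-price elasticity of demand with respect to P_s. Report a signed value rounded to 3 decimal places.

0.210

At the given values, Q_d = 1510 − 12(154) + 0.02(58800) + 3.29(67.9) = 1061.391.
∂Q_d/∂P_s = 3.29.
E = (3.29) × (67.9/1061.391) = 0.21047…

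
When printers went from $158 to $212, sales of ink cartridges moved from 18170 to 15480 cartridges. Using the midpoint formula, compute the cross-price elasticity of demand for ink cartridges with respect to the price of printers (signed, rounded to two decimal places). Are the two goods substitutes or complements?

-0.55; complements

%ΔQ_{ink cartridges} = (15480 − 18170)/avg = -2690/16825 = -0.159881…
%ΔP_{printers} = (212 − 158)/avg = 54/185 = 0.291891…
E_cross = (-2690/16825) / (54/185) = -0.5477…
E_cross < 0 ⇒ the goods are complements.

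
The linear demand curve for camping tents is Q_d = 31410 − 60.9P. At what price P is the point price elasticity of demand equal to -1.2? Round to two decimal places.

Ed = −60.9P/(31410 − 60.9P). Set this equal to -1.2:
60.9P = 1.2·(31410 − 60.9P) ⇒ 60.9P(1 + 1.2) = 1.2·31410
P = 1.2·31410 / (60.9·2.2) = 281.3255…

281.33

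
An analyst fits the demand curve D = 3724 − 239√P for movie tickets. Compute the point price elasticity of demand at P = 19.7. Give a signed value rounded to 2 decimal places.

-0.20

dD/dP = −239/(2√P) = -26.9237. At P = 19.7, D = 2663.21.
Ed = (dD/dP)·(P/D) = (-26.9237) × (19.7/2663.21) = -0.1991…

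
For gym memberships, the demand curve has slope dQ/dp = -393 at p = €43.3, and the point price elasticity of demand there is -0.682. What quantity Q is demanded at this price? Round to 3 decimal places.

Ed = (dQ/dp)·(p/Q) ⇒ Q = (dQ/dp)·p/Ed = (-393)·43.3/(-0.682) = 24951.46627…

24951.466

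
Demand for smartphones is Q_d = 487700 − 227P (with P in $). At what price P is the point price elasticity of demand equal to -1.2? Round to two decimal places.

1171.89

Ed = −227P/(487700 − 227P). Set this equal to -1.2:
227P = 1.2·(487700 − 227P) ⇒ 227P(1 + 1.2) = 1.2·487700
P = 1.2·487700 / (227·2.2) = 1171.8862…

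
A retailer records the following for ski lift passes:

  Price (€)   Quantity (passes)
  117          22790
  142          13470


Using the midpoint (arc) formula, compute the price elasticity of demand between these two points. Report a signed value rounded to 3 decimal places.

-2.663

%ΔQ = (13470 − 22790) / [(22790 + 13470)/2] = -9320/18130 = -0.514065…
%ΔP = (142 − 117) / [(117 + 142)/2] = 25/129.5 = 0.193050…
Arc Ed = %ΔQ / %ΔP = (-9320/18130) / (25/129.5) = -2.66285…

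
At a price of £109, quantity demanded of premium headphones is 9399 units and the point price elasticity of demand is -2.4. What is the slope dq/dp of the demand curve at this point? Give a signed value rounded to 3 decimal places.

Ed = (dq/dp)·(p/q) ⇒ dq/dp = Ed·q/p = (-2.4)·9399/109 = -206.95045…

-206.950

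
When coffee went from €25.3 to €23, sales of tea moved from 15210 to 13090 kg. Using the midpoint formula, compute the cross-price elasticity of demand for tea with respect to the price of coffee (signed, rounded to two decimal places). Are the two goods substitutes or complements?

%ΔQ_{tea} = (13090 − 15210)/avg = -2120/14150 = -0.149823…
%ΔP_{coffee} = (23 − 25.3)/avg = -2.3/24.15 = -0.095238…
E_cross = (-2120/14150) / (-2.3/24.15) = 1.5731…
E_cross > 0 ⇒ the goods are substitutes.

1.57; substitutes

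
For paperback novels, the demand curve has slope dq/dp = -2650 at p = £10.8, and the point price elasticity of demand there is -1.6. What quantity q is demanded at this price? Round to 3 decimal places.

Ed = (dq/dp)·(p/q) ⇒ q = (dq/dp)·p/Ed = (-2650)·10.8/(-1.6) = 17887.5

17887.500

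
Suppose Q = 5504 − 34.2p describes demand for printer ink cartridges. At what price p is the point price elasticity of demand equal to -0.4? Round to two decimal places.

45.98

Ed = −34.2p/(5504 − 34.2p). Set this equal to -0.4:
34.2p = 0.4·(5504 − 34.2p) ⇒ 34.2p(1 + 0.4) = 0.4·5504
p = 0.4·5504 / (34.2·1.4) = 45.9816…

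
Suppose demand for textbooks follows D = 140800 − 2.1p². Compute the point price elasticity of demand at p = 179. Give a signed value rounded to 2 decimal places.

dD/dp = −2·2.1·p = -751.8. At p = 179, D = 73513.9.
Ed = (dD/dp)·(p/D) = (-751.8) × (179/73513.9) = -1.8305…

-1.83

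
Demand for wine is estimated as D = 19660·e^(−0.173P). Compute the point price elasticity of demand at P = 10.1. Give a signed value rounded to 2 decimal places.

dD/dP = −0.173·D = -592.634. At P = 10.1, D = 3425.63.
Ed = (dD/dP)·(P/D) = (-592.634) × (10.1/3425.63) = -1.7473

-1.75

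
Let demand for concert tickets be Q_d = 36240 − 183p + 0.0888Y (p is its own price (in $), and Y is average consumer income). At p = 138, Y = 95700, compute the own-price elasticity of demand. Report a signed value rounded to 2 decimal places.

At the given values, Q_d = 36240 − 183(138) + 0.0888(95700) = 19484.16.
∂Q_d/∂p = −183.
E = (-183) × (138/19484.16) = -1.2961…

-1.30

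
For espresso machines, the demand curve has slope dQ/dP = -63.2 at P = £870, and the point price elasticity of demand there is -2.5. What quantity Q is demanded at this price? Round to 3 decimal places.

21993.600

Ed = (dQ/dP)·(P/Q) ⇒ Q = (dQ/dP)·P/Ed = (-63.2)·870/(-2.5) = 21993.6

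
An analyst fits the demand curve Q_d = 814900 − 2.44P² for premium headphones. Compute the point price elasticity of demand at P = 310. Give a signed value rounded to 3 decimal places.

-0.808

dQ_d/dP = −2·2.44·P = -1512.8. At P = 310, Q_d = 580416.
Ed = (dQ_d/dP)·(P/Q_d) = (-1512.8) × (310/580416) = -0.80798…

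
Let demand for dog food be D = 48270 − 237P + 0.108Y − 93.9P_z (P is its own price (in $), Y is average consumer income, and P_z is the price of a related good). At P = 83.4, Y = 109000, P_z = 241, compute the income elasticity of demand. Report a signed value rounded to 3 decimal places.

0.667

At the given values, D = 48270 − 237(83.4) + 0.108(109000) − 93.9(241) = 17646.3.
∂D/∂Y = 0.108.
E = (0.108) × (109000/17646.3) = 0.66710…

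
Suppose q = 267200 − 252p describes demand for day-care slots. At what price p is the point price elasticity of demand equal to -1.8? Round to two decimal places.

681.63

Ed = −252p/(267200 − 252p). Set this equal to -1.8:
252p = 1.8·(267200 − 252p) ⇒ 252p(1 + 1.8) = 1.8·267200
p = 1.8·267200 / (252·2.8) = 681.6326…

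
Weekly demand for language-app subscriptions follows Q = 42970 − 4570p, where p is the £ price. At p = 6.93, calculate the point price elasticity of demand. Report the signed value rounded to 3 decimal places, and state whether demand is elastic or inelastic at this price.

dQ/dp = −4570. At p = 6.93, Q = 42970 − 4570(6.93) = 11299.9.
Ed = (dQ/dp)·(p/Q) = −4570 × (6.93/11299.9) = -2.80268…
|Ed| = 2.803 > 1, so demand is elastic.

-2.803; elastic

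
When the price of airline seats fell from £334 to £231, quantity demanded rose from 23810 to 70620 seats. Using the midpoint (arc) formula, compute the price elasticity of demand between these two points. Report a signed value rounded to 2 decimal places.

-2.72

%ΔQ = (70620 − 23810) / [(23810 + 70620)/2] = 46810/47215 = 0.991422…
%ΔP = (231 − 334) / [(334 + 231)/2] = -103/282.5 = -0.364601…
Arc Ed = %ΔQ / %ΔP = (46810/47215) / (-103/282.5) = -2.7191…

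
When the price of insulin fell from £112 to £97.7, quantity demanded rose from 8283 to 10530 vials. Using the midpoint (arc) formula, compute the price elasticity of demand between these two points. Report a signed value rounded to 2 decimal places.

%ΔQ = (10530 − 8283) / [(8283 + 10530)/2] = 2247/9406.5 = 0.238877…
%ΔP = (97.7 − 112) / [(112 + 97.7)/2] = -14.3/104.85 = -0.136385…
Arc Ed = %ΔQ / %ΔP = (2247/9406.5) / (-14.3/104.85) = -1.7514…

-1.75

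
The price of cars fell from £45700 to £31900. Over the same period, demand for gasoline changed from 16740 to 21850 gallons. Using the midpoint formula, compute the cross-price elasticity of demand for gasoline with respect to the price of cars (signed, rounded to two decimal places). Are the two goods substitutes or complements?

%ΔQ_{gasoline} = (21850 − 16740)/avg = 5110/19295 = 0.264835…
%ΔP_{cars} = (31900 − 45700)/avg = -13800/38800 = -0.355670…
E_cross = (5110/19295) / (-13800/38800) = -0.7446…
E_cross < 0 ⇒ the goods are complements.

-0.74; complements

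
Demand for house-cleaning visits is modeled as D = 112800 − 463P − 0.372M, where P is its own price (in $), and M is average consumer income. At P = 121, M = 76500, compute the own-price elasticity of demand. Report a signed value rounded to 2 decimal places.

-1.98

At the given values, D = 112800 − 463(121) − 0.372(76500) = 28319.
∂D/∂P = −463.
E = (-463) × (121/28319) = -1.9782…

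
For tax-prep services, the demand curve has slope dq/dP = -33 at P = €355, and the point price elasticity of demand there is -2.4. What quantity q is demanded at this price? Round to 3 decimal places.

Ed = (dq/dP)·(P/q) ⇒ q = (dq/dP)·P/Ed = (-33)·355/(-2.4) = 4881.25

4881.250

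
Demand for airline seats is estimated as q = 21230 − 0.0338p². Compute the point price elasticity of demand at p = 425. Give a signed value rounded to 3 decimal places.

dq/dp = −2·0.0338·p = -28.73. At p = 425, q = 15124.875.
Ed = (dq/dp)·(p/q) = (-28.73) × (425/15124.875) = -0.80729…

-0.807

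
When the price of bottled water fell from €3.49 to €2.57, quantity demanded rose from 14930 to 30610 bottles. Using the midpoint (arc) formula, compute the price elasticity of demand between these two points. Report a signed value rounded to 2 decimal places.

-2.27

%ΔQ = (30610 − 14930) / [(14930 + 30610)/2] = 15680/22770 = 0.688625…
%ΔP = (2.57 − 3.49) / [(3.49 + 2.57)/2] = -0.92/3.03 = -0.303630…
Arc Ed = %ΔQ / %ΔP = (15680/22770) / (-0.92/3.03) = -2.2679…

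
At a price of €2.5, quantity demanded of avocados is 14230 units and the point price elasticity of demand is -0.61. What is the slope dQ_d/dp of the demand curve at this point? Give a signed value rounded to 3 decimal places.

-3472.120

Ed = (dQ_d/dp)·(p/Q_d) ⇒ dQ_d/dp = Ed·Q_d/p = (-0.61)·14230/2.5 = -3472.12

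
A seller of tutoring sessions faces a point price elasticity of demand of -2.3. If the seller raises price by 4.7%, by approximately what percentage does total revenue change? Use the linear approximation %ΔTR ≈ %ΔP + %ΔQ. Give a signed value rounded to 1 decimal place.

%ΔQ ≈ Ed × %ΔP = (-2.3) × (+4.7%) = -10.8100%
%ΔTR ≈ %ΔP + %ΔQ = (+4.7%) + (-10.8100%) = -6.1100%

-6.1%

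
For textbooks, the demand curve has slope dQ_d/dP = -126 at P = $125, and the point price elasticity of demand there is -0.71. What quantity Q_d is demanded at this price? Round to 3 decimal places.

22183.099

Ed = (dQ_d/dP)·(P/Q_d) ⇒ Q_d = (dQ_d/dP)·P/Ed = (-126)·125/(-0.71) = 22183.09859…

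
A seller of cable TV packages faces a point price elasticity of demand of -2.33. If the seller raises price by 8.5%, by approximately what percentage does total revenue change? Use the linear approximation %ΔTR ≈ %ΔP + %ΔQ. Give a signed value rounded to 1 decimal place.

-11.3%

%ΔQ ≈ Ed × %ΔP = (-2.33) × (+8.5%) = -19.8050%
%ΔTR ≈ %ΔP + %ΔQ = (+8.5%) + (-19.8050%) = -11.3050%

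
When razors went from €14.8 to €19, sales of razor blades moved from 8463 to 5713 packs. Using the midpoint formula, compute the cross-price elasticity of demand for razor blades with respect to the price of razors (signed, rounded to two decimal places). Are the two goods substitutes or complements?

-1.56; complements

%ΔQ_{razor blades} = (5713 − 8463)/avg = -2750/7088 = -0.387979…
%ΔP_{razors} = (19 − 14.8)/avg = 4.2/16.9 = 0.248520…
E_cross = (-2750/7088) / (4.2/16.9) = -1.5611…
E_cross < 0 ⇒ the goods are complements.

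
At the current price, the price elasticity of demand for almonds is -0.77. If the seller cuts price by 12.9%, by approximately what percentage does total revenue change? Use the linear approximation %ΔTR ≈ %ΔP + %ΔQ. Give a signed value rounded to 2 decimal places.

%ΔQ ≈ Ed × %ΔP = (-0.77) × (-12.9%) = +9.9330%
%ΔTR ≈ %ΔP + %ΔQ = (-12.9%) + (+9.9330%) = -2.9670%

-2.97%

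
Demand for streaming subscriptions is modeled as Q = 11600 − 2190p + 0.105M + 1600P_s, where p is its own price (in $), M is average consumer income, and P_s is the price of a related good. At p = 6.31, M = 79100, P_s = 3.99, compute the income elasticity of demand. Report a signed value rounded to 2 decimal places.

At the given values, Q = 11600 − 2190(6.31) + 0.105(79100) + 1600(3.99) = 12470.6.
∂Q/∂M = 0.105.
E = (0.105) × (79100/12470.6) = 0.6660…

0.67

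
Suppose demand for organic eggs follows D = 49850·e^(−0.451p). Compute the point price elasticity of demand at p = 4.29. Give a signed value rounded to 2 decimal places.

dD/dp = −0.451·D = -3247.68. At p = 4.29, D = 7201.06.
Ed = (dD/dp)·(p/D) = (-3247.68) × (4.29/7201.06) = -1.9347…

-1.93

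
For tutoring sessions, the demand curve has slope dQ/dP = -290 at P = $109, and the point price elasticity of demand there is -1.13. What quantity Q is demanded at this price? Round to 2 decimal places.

Ed = (dQ/dP)·(P/Q) ⇒ Q = (dQ/dP)·P/Ed = (-290)·109/(-1.13) = 27973.4513…

27973.45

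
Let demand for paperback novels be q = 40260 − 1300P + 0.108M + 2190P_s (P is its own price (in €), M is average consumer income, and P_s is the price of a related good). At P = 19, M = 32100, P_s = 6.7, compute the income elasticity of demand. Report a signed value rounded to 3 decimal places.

0.103

At the given values, q = 40260 − 1300(19) + 0.108(32100) + 2190(6.7) = 33699.8.
∂q/∂M = 0.108.
E = (0.108) × (32100/33699.8) = 0.10287…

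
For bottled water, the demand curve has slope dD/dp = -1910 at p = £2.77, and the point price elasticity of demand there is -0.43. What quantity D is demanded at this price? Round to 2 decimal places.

12303.95

Ed = (dD/dp)·(p/D) ⇒ D = (dD/dp)·p/Ed = (-1910)·2.77/(-0.43) = 12303.9534…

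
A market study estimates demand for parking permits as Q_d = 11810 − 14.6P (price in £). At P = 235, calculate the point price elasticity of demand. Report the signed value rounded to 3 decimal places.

dQ_d/dP = −14.6. At P = 235, Q_d = 11810 − 14.6(235) = 8379.
Ed = (dQ_d/dP)·(P/Q_d) = −14.6 × (235/8379) = -0.40947…

-0.409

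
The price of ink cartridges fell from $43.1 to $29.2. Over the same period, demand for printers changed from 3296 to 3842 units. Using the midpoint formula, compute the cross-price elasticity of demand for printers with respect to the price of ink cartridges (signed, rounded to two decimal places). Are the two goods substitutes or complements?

-0.40; complements

%ΔQ_{printers} = (3842 − 3296)/avg = 546/3569 = 0.152984…
%ΔP_{ink cartridges} = (29.2 − 43.1)/avg = -13.9/36.15 = -0.384508…
E_cross = (546/3569) / (-13.9/36.15) = -0.3978…
E_cross < 0 ⇒ the goods are complements.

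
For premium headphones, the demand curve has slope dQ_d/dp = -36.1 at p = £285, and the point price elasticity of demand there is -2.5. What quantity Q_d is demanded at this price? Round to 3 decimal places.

4115.400

Ed = (dQ_d/dp)·(p/Q_d) ⇒ Q_d = (dQ_d/dp)·p/Ed = (-36.1)·285/(-2.5) = 4115.4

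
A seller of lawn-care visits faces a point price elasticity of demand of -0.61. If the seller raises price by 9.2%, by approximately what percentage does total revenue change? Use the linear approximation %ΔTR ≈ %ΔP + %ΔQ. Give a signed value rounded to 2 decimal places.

+3.59%

%ΔQ ≈ Ed × %ΔP = (-0.61) × (+9.2%) = -5.6120%
%ΔTR ≈ %ΔP + %ΔQ = (+9.2%) + (-5.6120%) = +3.5880%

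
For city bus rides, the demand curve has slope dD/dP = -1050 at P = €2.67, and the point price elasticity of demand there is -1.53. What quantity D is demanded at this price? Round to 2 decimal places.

1832.35

Ed = (dD/dP)·(P/D) ⇒ D = (dD/dP)·P/Ed = (-1050)·2.67/(-1.53) = 1832.3529…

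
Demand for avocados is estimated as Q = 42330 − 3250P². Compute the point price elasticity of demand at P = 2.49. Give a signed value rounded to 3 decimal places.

-1.817

dQ/dP = −2·3250·P = -16185. At P = 2.49, Q = 22179.675.
Ed = (dQ/dP)·(P/Q) = (-16185) × (2.49/22179.675) = -1.81700…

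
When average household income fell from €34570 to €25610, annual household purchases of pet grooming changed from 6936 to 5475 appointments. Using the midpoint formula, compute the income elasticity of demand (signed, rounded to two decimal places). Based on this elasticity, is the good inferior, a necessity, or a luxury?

0.79; necessity

%ΔQ = (5475 − 6936)/[( 6936 + 5475)/2] = -1461/6205.5 = -0.235436…
%ΔIncome = (25610 − 34570)/[( 34570 + 25610)/2] = -8960/30090 = -0.297773…
E_income = (-1461/6205.5) / (-8960/30090) = 0.7906…
0 < E_income < 1 ⇒ normal good, necessity.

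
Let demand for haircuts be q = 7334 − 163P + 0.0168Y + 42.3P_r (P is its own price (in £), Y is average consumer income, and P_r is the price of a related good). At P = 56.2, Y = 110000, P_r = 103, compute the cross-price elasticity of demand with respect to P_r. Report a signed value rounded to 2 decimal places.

1.00

At the given values, q = 7334 − 163(56.2) + 0.0168(110000) + 42.3(103) = 4378.3.
∂q/∂P_r = 42.3.
E = (42.3) × (103/4378.3) = 0.9951…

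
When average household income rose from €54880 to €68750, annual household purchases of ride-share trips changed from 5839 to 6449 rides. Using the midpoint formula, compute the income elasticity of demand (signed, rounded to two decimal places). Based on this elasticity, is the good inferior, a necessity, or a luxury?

0.44; necessity

%ΔQ = (6449 − 5839)/[( 5839 + 6449)/2] = 610/6144 = 0.099283…
%ΔIncome = (68750 − 54880)/[( 54880 + 68750)/2] = 13870/61815 = 0.224379…
E_income = (610/6144) / (13870/61815) = 0.4424…
0 < E_income < 1 ⇒ normal good, necessity.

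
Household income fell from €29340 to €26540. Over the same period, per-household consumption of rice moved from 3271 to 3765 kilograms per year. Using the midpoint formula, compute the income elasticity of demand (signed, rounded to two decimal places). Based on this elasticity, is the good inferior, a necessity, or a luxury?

%ΔQ = (3765 − 3271)/[( 3271 + 3765)/2] = 494/3518 = 0.140420…
%ΔIncome = (26540 − 29340)/[( 29340 + 26540)/2] = -2800/27940 = -0.100214…
E_income = (494/3518) / (-2800/27940) = -1.4011…
E_income < 0 ⇒ inferior good.

-1.40; inferior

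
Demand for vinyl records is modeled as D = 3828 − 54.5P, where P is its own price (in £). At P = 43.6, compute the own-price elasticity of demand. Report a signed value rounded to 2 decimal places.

-1.64

At the given values, D = 3828 − 54.5(43.6) = 1451.8.
∂D/∂P = −54.5.
E = (-54.5) × (43.6/1451.8) = -1.6367…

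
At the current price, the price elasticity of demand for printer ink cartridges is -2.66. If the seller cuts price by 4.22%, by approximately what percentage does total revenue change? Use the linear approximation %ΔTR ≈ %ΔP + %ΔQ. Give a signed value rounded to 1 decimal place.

+7.0%

%ΔQ ≈ Ed × %ΔP = (-2.66) × (-4.22%) = +11.2252%
%ΔTR ≈ %ΔP + %ΔQ = (-4.22%) + (+11.2252%) = +7.0052%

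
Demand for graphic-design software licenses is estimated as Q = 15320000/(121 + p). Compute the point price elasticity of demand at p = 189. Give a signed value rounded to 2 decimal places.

-0.61

dQ/dp = −15320000/(121 + p)² = -159.417. At p = 189, Q = 49419.4.
Ed = (dQ/dp)·(p/Q) = (-159.417) × (189/49419.4) = -0.6096…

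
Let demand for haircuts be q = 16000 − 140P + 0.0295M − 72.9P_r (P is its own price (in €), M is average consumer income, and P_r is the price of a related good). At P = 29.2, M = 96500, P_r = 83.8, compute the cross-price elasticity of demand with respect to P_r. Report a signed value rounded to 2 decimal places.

-0.71

At the given values, q = 16000 − 140(29.2) + 0.0295(96500) − 72.9(83.8) = 8649.73.
∂q/∂P_r = -72.9.
E = (-72.9) × (83.8/8649.73) = -0.7062…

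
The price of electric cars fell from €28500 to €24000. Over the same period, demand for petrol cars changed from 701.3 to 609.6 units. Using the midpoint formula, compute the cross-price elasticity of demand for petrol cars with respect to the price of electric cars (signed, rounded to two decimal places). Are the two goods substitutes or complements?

0.82; substitutes

%ΔQ_{petrol cars} = (609.6 − 701.3)/avg = -91.7/655.45 = -0.139903…
%ΔP_{electric cars} = (24000 − 28500)/avg = -4500/26250 = -0.171428…
E_cross = (-91.7/655.45) / (-4500/26250) = 0.8161…
E_cross > 0 ⇒ the goods are substitutes.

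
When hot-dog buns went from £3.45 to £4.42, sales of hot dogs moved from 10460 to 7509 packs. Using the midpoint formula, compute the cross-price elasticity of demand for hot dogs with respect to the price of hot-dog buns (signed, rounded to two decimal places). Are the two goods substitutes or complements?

%ΔQ_{hot dogs} = (7509 − 10460)/avg = -2951/8984.5 = -0.328454…
%ΔP_{hot-dog buns} = (4.42 − 3.45)/avg = 0.97/3.935 = 0.246505…
E_cross = (-2951/8984.5) / (0.97/3.935) = -1.3324…
E_cross < 0 ⇒ the goods are complements.

-1.33; complements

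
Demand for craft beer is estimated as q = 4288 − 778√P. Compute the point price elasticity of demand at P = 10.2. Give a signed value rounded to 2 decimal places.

-0.69

dq/dP = −778/(2√P) = -121.801. At P = 10.2, q = 1803.27.
Ed = (dq/dP)·(P/q) = (-121.801) × (10.2/1803.27) = -0.6889…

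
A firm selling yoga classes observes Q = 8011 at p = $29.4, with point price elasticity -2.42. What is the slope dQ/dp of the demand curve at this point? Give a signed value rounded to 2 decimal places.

Ed = (dQ/dp)·(p/Q) ⇒ dQ/dp = Ed·Q/p = (-2.42)·8011/29.4 = -659.4088…

-659.41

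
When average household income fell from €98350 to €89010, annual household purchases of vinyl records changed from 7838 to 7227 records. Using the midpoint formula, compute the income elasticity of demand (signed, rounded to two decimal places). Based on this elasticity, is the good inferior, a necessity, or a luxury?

%ΔQ = (7227 − 7838)/[( 7838 + 7227)/2] = -611/7532.5 = -0.081115…
%ΔIncome = (89010 − 98350)/[( 98350 + 89010)/2] = -9340/93680 = -0.099701…
E_income = (-611/7532.5) / (-9340/93680) = 0.8135…
0 < E_income < 1 ⇒ normal good, necessity.

0.81; necessity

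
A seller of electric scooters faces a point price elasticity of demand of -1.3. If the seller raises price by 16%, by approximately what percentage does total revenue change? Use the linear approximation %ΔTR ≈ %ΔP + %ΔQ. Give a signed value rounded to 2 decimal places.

-4.80%

%ΔQ ≈ Ed × %ΔP = (-1.3) × (+16%) = -20.8000%
%ΔTR ≈ %ΔP + %ΔQ = (+16%) + (-20.8000%) = -4.8000%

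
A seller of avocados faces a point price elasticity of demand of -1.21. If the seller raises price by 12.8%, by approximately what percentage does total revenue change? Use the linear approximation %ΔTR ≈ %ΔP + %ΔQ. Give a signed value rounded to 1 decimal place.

-2.7%

%ΔQ ≈ Ed × %ΔP = (-1.21) × (+12.8%) = -15.4880%
%ΔTR ≈ %ΔP + %ΔQ = (+12.8%) + (-15.4880%) = -2.6880%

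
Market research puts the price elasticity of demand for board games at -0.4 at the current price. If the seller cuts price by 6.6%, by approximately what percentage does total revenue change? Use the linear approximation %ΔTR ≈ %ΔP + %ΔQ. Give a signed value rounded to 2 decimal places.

-3.96%

%ΔQ ≈ Ed × %ΔP = (-0.4) × (-6.6%) = +2.6400%
%ΔTR ≈ %ΔP + %ΔQ = (-6.6%) + (+2.6400%) = -3.9600%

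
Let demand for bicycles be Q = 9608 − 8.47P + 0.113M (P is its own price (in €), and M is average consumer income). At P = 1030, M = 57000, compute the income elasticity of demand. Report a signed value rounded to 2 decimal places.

0.88

At the given values, Q = 9608 − 8.47(1030) + 0.113(57000) = 7324.9.
∂Q/∂M = 0.113.
E = (0.113) × (57000/7324.9) = 0.8793…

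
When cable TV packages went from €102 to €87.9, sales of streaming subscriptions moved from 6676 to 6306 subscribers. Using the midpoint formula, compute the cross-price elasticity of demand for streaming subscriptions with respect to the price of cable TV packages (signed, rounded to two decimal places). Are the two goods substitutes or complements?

%ΔQ_{streaming subscriptions} = (6306 − 6676)/avg = -370/6491 = -0.057002…
%ΔP_{cable TV packages} = (87.9 − 102)/avg = -14.1/94.95 = -0.148499…
E_cross = (-370/6491) / (-14.1/94.95) = 0.3838…
E_cross > 0 ⇒ the goods are substitutes.

0.38; substitutes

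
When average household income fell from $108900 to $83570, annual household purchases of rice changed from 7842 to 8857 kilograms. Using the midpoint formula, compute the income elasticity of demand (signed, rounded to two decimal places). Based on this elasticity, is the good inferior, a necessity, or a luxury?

-0.46; inferior

%ΔQ = (8857 − 7842)/[( 7842 + 8857)/2] = 1015/8349.5 = 0.121564…
%ΔIncome = (83570 − 108900)/[( 108900 + 83570)/2] = -25330/96235 = -0.263209…
E_income = (1015/8349.5) / (-25330/96235) = -0.4618…
E_income < 0 ⇒ inferior good.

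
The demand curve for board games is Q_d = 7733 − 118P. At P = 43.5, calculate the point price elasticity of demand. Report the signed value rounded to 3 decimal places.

dQ_d/dP = −118. At P = 43.5, Q_d = 7733 − 118(43.5) = 2600.
Ed = (dQ_d/dP)·(P/Q_d) = −118 × (43.5/2600) = -1.97423…

-1.974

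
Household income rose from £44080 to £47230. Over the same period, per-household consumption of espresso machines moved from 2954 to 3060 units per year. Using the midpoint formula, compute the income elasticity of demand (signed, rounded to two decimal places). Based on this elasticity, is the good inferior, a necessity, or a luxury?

0.51; necessity

%ΔQ = (3060 − 2954)/[( 2954 + 3060)/2] = 106/3007 = 0.035251…
%ΔIncome = (47230 − 44080)/[( 44080 + 47230)/2] = 3150/45655 = 0.068995…
E_income = (106/3007) / (3150/45655) = 0.5109…
0 < E_income < 1 ⇒ normal good, necessity.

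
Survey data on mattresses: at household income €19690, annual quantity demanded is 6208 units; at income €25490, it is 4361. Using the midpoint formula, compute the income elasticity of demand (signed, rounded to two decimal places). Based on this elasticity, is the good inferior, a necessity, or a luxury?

%ΔQ = (4361 − 6208)/[( 6208 + 4361)/2] = -1847/5284.5 = -0.349512…
%ΔIncome = (25490 − 19690)/[( 19690 + 25490)/2] = 5800/22590 = 0.256750…
E_income = (-1847/5284.5) / (5800/22590) = -1.3612…
E_income < 0 ⇒ inferior good.

-1.36; inferior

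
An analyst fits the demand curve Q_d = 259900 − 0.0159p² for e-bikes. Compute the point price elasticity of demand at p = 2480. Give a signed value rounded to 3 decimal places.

dQ_d/dp = −2·0.0159·p = -78.864. At p = 2480, Q_d = 162108.64.
Ed = (dQ_d/dp)·(p/Q_d) = (-78.864) × (2480/162108.64) = -1.20649…

-1.206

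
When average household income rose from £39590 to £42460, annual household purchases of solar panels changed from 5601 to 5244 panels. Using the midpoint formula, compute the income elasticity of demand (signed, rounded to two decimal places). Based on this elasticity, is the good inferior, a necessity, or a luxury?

-0.94; inferior

%ΔQ = (5244 − 5601)/[( 5601 + 5244)/2] = -357/5422.5 = -0.065836…
%ΔIncome = (42460 − 39590)/[( 39590 + 42460)/2] = 2870/41025 = 0.069957…
E_income = (-357/5422.5) / (2870/41025) = -0.9410…
E_income < 0 ⇒ inferior good.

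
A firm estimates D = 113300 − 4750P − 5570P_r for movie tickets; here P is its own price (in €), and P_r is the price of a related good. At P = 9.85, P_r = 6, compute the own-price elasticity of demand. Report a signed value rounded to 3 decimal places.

-1.414

At the given values, D = 113300 − 4750(9.85) − 5570(6) = 33092.5.
∂D/∂P = −4750.
E = (-4750) × (9.85/33092.5) = -1.41383…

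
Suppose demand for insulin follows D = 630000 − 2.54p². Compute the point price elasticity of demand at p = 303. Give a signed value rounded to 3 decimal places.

-1.175

dD/dp = −2·2.54·p = -1539.24. At p = 303, D = 396805.14.
Ed = (dD/dp)·(p/D) = (-1539.24) × (303/396805.14) = -1.17536…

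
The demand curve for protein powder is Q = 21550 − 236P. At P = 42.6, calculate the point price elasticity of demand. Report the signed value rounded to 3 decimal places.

dQ/dP = −236. At P = 42.6, Q = 21550 − 236(42.6) = 11496.4.
Ed = (dQ/dP)·(P/Q) = −236 × (42.6/11496.4) = -0.87449…

-0.874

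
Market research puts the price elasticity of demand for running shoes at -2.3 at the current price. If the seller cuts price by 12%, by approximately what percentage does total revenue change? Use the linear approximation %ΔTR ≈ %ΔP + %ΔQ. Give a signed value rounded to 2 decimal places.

%ΔQ ≈ Ed × %ΔP = (-2.3) × (-12%) = +27.6000%
%ΔTR ≈ %ΔP + %ΔQ = (-12%) + (+27.6000%) = +15.6000%

+15.60%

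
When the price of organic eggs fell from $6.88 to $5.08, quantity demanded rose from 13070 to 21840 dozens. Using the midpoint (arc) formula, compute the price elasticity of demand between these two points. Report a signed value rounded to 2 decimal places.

%ΔQ = (21840 − 13070) / [(13070 + 21840)/2] = 8770/17455 = 0.502434…
%ΔP = (5.08 − 6.88) / [(6.88 + 5.08)/2] = -1.8/5.98 = -0.301003…
Arc Ed = %ΔQ / %ΔP = (8770/17455) / (-1.8/5.98) = -1.6692…

-1.67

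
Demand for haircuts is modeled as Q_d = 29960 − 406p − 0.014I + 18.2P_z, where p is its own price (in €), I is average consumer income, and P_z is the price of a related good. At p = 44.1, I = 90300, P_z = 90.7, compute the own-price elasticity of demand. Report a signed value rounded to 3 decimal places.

At the given values, Q_d = 29960 − 406(44.1) − 0.014(90300) + 18.2(90.7) = 12441.94.
∂Q_d/∂p = −406.
E = (-406) × (44.1/12441.94) = -1.43905…

-1.439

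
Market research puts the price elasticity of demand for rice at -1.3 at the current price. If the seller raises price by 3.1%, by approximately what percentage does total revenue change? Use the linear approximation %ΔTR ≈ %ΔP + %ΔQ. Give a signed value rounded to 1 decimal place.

-0.9%

%ΔQ ≈ Ed × %ΔP = (-1.3) × (+3.1%) = -4.0300%
%ΔTR ≈ %ΔP + %ΔQ = (+3.1%) + (-4.0300%) = -0.9300%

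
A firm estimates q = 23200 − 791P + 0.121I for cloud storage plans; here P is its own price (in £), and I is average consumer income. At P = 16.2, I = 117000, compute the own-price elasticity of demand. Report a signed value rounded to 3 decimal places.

At the given values, q = 23200 − 791(16.2) + 0.121(117000) = 24542.8.
∂q/∂P = −791.
E = (-791) × (16.2/24542.8) = -0.52211…

-0.522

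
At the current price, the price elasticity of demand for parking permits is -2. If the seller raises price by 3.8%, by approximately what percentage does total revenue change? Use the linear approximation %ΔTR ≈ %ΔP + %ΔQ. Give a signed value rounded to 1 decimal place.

%ΔQ ≈ Ed × %ΔP = (-2) × (+3.8%) = -7.6000%
%ΔTR ≈ %ΔP + %ΔQ = (+3.8%) + (-7.6000%) = -3.8000%

-3.8%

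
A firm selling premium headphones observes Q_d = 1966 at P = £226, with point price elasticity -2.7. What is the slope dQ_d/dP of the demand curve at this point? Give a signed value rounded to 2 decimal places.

-23.49

Ed = (dQ_d/dP)·(P/Q_d) ⇒ dQ_d/dP = Ed·Q_d/P = (-2.7)·1966/226 = -23.4876…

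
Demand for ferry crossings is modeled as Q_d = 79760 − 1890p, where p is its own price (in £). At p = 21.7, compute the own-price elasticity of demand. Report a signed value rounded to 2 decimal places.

-1.06

At the given values, Q_d = 79760 − 1890(21.7) = 38747.
∂Q_d/∂p = −1890.
E = (-1890) × (21.7/38747) = -1.0584…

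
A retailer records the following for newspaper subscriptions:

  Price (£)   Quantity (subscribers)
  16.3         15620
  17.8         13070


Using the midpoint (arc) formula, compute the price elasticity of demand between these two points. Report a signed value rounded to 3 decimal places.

-2.021

%ΔQ = (13070 − 15620) / [(15620 + 13070)/2] = -2550/14345 = -0.177762…
%ΔP = (17.8 − 16.3) / [(16.3 + 17.8)/2] = 1.5/17.05 = 0.087976…
Arc Ed = %ΔQ / %ΔP = (-2550/14345) / (1.5/17.05) = -2.02056…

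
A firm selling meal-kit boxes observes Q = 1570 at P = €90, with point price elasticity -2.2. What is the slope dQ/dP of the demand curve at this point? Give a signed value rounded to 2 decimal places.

Ed = (dQ/dP)·(P/Q) ⇒ dQ/dP = Ed·Q/P = (-2.2)·1570/90 = -38.3777…

-38.38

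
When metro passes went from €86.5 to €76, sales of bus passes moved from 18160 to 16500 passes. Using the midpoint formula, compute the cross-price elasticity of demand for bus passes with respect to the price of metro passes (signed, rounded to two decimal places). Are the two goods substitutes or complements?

%ΔQ_{bus passes} = (16500 − 18160)/avg = -1660/17330 = -0.095787…
%ΔP_{metro passes} = (76 − 86.5)/avg = -10.5/81.25 = -0.129230…
E_cross = (-1660/17330) / (-10.5/81.25) = 0.7412…
E_cross > 0 ⇒ the goods are substitutes.

0.74; substitutes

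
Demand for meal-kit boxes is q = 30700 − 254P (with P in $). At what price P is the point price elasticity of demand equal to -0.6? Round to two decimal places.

Ed = −254P/(30700 − 254P). Set this equal to -0.6:
254P = 0.6·(30700 − 254P) ⇒ 254P(1 + 0.6) = 0.6·30700
P = 0.6·30700 / (254·1.6) = 45.3248…

45.32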